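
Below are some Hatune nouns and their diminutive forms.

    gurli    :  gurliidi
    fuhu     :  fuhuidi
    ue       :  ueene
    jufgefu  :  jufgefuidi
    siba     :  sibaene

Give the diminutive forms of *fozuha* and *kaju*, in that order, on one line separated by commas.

The suffix is conditioned by the last vowel: -idi when the last vowel of the stem is a high vowel (*gurli*, *fuhu*, *jufgefu*); -ene when the last vowel of the stem is a non-high vowel (*ue*, *siba*).
*fozuha* — last vowel /a/ (a non-high vowel) → -ene → *fozuhaene*.
Since the last vowel of *kaju* is /u/ (a high vowel), it takes -idi, giving *kajuidi*.

fozuhaene, kajuidi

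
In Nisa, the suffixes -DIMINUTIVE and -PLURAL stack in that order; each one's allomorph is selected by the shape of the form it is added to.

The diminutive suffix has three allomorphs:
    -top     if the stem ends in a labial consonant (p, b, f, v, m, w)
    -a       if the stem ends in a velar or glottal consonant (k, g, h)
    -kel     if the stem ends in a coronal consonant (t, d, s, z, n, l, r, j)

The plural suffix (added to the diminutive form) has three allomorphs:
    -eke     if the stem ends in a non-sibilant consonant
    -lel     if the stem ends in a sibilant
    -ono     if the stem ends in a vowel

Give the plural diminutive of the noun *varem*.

varemtopeke

The final consonant of *varem* is /m/, which is labial, so the diminutive suffix is -top, giving *varemtop*.
Since the final sound of the diminutive form *varemtop* is /p/ (a non-sibilant consonant), it takes -eke, giving *varemtopeke*.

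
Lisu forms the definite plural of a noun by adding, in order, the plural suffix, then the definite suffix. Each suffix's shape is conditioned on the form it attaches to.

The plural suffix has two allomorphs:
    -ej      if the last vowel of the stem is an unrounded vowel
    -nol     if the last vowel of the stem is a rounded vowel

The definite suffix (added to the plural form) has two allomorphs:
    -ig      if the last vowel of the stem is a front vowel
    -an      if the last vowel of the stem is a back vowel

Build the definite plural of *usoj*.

*usoj*: last vowel = /o/, a rounded vowel → -nol → *usojnol*.
The last vowel of the plural form *usojnol* is /o/, which is a back vowel, so the definite suffix is -an, giving *usojnolan*.

usojnolan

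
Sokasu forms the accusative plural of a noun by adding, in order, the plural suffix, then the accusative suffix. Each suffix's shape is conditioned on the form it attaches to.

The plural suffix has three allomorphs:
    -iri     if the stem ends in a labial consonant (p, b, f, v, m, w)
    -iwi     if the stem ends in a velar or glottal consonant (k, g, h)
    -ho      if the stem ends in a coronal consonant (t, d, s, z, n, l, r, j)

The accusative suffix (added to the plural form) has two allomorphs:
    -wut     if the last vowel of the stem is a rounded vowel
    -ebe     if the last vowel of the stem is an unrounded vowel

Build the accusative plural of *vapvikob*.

vapvikobiriebe

The final consonant of *vapvikob* is /b/, which is labial, so the plural suffix is -iri, giving *vapvikobiri*.
Since the last vowel of the plural form *vapvikobiri* is /i/ (an unrounded vowel), it takes -ebe, giving *vapvikobiriebe*.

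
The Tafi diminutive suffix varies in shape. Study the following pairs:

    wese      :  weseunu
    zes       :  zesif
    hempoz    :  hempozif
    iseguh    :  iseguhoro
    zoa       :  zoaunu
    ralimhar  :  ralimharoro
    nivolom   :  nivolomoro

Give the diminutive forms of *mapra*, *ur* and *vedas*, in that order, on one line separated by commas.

mapraunu, uroro, vedasif

The pattern is sibilance of the final sound: -if when the stem ends in a sibilant (*zes*, *hempoz*); -oro when the stem ends in a non-sibilant consonant (*iseguh*, *ralimhar*, *nivolom*); -unu when the stem ends in a vowel (*wese*, *zoa*).
Since the final sound of *mapra* is /a/ (a vowel), it takes -unu, giving *mapraunu*.
The final sound of *ur* is /r/, which is a non-sibilant consonant, so the suffix is -oro, giving *uroro*.
*vedas* — final sound /s/ (a sibilant) → -if → *vedasif*.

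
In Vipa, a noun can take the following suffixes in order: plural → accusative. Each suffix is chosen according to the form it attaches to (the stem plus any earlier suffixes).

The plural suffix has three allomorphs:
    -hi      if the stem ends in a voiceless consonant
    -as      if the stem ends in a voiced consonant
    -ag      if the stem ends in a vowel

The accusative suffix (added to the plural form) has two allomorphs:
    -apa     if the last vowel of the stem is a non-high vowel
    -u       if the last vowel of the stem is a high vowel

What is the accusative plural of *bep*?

bephiu

*bep* — final sound /p/ (a voiceless consonant) → -hi → *bephi*.
The plural form *bephi*: last vowel = /i/, a high vowel → -u → *bephiu*.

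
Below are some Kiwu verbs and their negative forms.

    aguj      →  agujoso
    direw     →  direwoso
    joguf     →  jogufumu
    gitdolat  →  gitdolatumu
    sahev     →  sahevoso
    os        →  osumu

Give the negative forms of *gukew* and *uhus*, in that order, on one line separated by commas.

Looking at the final consonant of each stem: -umu when the stem ends in a voiceless consonant (*joguf*, *gitdolat*, *os*); -oso when the stem ends in a voiced consonant (*aguj*, *direw*, *sahev*).
*gukew*: final consonant = /w/, voiced → -oso → *gukewoso*.
The final consonant of *uhus* is /s/, which is voiceless, so the suffix is -umu, giving *uhusumu*.

gukewoso, uhusumu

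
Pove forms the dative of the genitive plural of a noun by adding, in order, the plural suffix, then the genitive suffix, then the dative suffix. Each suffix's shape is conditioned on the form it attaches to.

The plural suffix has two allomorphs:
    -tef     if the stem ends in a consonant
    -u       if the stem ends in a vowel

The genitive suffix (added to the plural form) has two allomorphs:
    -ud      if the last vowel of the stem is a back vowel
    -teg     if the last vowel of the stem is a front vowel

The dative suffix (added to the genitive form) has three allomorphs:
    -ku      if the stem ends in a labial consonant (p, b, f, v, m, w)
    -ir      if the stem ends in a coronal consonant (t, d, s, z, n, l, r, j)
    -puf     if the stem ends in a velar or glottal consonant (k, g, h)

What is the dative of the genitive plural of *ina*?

*ina*: final sound = /a/, a vowel → -u → *inau*.
The plural form *inau*: last vowel = /u/, a back vowel → -ud → *inauud*.
Since the final consonant of the genitive form *inauud* is /d/ (coronal), it takes -ir, giving *inauudir*.

inauudir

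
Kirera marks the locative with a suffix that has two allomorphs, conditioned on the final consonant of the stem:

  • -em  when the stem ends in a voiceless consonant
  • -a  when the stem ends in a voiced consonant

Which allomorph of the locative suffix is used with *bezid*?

Since the final consonant of *bezid* is /d/ (voiced), it takes -a.

-a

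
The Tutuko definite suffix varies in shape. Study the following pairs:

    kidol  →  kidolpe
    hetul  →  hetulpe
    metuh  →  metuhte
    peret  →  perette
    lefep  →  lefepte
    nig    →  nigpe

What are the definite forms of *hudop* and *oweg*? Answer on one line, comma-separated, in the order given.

The pattern is voicing of the final consonant: -te when the stem ends in a voiceless consonant (*metuh*, *peret*, *lefep*); -pe when the stem ends in a voiced consonant (*kidol*, *hetul*, *nig*).
*hudop*: final consonant = /p/, voiceless → -te → *hudopte*.
The final consonant of *oweg* is /g/, which is voiced, so the suffix is -pe, giving *owegpe*.

hudopte, owegpe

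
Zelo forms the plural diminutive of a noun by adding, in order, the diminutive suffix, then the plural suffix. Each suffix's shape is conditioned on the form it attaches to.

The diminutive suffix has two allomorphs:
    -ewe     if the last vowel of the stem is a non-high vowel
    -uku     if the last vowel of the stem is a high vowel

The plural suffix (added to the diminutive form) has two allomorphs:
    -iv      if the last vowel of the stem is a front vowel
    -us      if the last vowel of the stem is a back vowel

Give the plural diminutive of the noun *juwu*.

juwuukuus

The last vowel of *juwu* is /u/, which is a high vowel, so the diminutive suffix is -uku, giving *juwuuku*.
Since the last vowel of the diminutive form *juwuuku* is /u/ (a back vowel), it takes -us, giving *juwuukuus*.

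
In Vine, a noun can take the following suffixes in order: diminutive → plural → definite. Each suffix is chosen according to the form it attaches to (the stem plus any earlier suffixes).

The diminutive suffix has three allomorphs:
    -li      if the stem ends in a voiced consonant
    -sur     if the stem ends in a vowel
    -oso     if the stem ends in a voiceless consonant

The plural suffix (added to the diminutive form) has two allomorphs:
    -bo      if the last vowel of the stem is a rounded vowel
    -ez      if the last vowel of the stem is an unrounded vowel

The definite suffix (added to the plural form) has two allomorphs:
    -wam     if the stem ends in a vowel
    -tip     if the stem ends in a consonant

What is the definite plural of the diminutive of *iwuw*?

iwuwlieztip

*iwuw* — final sound /w/ (a voiced consonant) → -li → *iwuwli*.
The diminutive form *iwuwli* — last vowel /i/ (an unrounded vowel) → -ez → *iwuwliez*.
The plural form *iwuwliez* — final sound /z/ (a consonant) → -tip → *iwuwlieztip*.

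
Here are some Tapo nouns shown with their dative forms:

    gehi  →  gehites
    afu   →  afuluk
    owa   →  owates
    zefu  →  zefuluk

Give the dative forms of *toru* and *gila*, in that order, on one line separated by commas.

The suffix is conditioned by the last vowel: -luk when the last vowel of the stem is a rounded vowel (*afu*, *zefu*); -tes when the last vowel of the stem is an unrounded vowel (*gehi*, *owa*).
The last vowel of *toru* is /u/, which is a rounded vowel, so the suffix is -luk, giving *toruluk*.
*gila*: last vowel = /a/, an unrounded vowel → -tes → *gilates*.

toruluk, gilates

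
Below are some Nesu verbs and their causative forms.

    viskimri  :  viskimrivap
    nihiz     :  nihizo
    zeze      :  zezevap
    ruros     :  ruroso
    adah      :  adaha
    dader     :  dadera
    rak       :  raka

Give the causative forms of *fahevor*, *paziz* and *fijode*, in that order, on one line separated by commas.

Looking at the final sound of each stem: -o when the stem ends in a sibilant (*nihiz*, *ruros*); -a when the stem ends in a non-sibilant consonant (*adah*, *dader*, *rak*); -vap when the stem ends in a vowel (*viskimri*, *zeze*).
Since the final sound of *fahevor* is /r/ (a non-sibilant consonant), it takes -a, giving *fahevora*.
Since the final sound of *paziz* is /z/ (a sibilant), it takes -o, giving *pazizo*.
*fijode*: final sound = /e/, a vowel → -vap → *fijodevap*.

fahevora, pazizo, fijodevap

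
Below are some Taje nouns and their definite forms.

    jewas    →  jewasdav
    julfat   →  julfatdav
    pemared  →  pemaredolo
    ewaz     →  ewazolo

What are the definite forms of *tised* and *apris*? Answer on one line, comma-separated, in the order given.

The suffix is conditioned by the final consonant: -dav when the stem ends in a voiceless consonant (*jewas*, *julfat*); -olo when the stem ends in a voiced consonant (*pemared*, *ewaz*).
*tised* — final consonant /d/ (voiced) → -olo → *tisedolo*.
*apris*: final consonant = /s/, voiceless → -dav → *aprisdav*.

tisedolo, aprisdav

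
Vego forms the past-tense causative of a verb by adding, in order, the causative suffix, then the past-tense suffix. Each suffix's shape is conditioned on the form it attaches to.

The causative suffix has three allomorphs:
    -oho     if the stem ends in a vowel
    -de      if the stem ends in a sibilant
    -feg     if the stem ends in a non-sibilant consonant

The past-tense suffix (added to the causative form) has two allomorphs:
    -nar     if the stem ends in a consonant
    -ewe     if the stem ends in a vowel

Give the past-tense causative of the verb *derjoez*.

derjoezdeewe

*derjoez* — final sound /z/ (a sibilant) → -de → *derjoezde*.
Since the final sound of the causative form *derjoezde* is /e/ (a vowel), it takes -ewe, giving *derjoezdeewe*.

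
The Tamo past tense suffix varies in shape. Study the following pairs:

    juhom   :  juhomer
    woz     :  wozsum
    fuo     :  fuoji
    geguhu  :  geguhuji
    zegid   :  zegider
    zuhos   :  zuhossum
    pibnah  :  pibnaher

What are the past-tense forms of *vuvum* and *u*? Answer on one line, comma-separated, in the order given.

vuvumer, uji

The alternation tracks the final sound of the stem — -sum when the stem ends in a sibilant (*woz*, *zuhos*); -er when the stem ends in a non-sibilant consonant (*juhom*, *zegid*, *pibnah*); -ji when the stem ends in a vowel (*fuo*, *geguhu*).
*vuvum* — final sound /m/ (a non-sibilant consonant) → -er → *vuvumer*.
The final sound of *u* is /u/, which is a vowel, so the suffix is -ji, giving *uji*.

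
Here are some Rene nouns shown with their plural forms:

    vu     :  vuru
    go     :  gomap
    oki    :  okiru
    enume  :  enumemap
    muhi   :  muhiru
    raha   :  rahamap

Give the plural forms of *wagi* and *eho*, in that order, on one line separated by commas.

wagiru, ehomap

The pattern is height harmony: -ru when the last vowel of the stem is a high vowel (*vu*, *oki*, *muhi*); -map when the last vowel of the stem is a non-high vowel (*go*, *enume*, *raha*).
The last vowel of *wagi* is /i/, which is a high vowel, so the suffix is -ru, giving *wagiru*.
Since the last vowel of *eho* is /o/ (a non-high vowel), it takes -map, giving *ehomap*.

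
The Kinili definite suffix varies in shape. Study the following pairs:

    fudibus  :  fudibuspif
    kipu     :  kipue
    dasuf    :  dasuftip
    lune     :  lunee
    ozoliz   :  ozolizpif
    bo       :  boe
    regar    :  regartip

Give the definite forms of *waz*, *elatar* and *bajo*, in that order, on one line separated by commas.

wazpif, elatartip, bajoe

The pattern is sibilance of the final sound: -pif when the stem ends in a sibilant (*fudibus*, *ozoliz*); -tip when the stem ends in a non-sibilant consonant (*dasuf*, *regar*); -e when the stem ends in a vowel (*kipu*, *lune*, *bo*).
Since the final sound of *waz* is /z/ (a sibilant), it takes -pif, giving *wazpif*.
The final sound of *elatar* is /r/, which is a non-sibilant consonant, so the suffix is -tip, giving *elatartip*.
*bajo* — final sound /o/ (a vowel) → -e → *bajoe*.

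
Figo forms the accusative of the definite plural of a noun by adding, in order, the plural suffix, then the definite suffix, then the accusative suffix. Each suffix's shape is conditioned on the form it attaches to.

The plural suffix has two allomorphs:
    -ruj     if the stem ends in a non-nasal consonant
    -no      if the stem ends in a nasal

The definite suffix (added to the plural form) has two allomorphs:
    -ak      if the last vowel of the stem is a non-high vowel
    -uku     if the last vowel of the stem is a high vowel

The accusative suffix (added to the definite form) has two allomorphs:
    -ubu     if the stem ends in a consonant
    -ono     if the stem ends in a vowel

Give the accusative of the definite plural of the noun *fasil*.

fasilrujukuono

*fasil* — final consonant /l/ (non-nasal) → -ruj → *fasilruj*.
Since the last vowel of the plural form *fasilruj* is /u/ (a high vowel), it takes -uku, giving *fasilrujuku*.
The definite form *fasilrujuku* — final sound /u/ (a vowel) → -ono → *fasilrujukuono*.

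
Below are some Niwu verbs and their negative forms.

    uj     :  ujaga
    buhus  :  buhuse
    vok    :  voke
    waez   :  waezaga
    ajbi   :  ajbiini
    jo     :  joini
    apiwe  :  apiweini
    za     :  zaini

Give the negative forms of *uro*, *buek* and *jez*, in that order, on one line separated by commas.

The alternation tracks the final sound of the stem — -e when the stem ends in a voiceless consonant (*buhus*, *vok*); -aga when the stem ends in a voiced consonant (*uj*, *waez*); -ini when the stem ends in a vowel (*ajbi*, *jo*, *apiwe*, *za*).
*uro* — final sound /o/ (a vowel) → -ini → *uroini*.
The final sound of *buek* is /k/, which is a voiceless consonant, so the suffix is -e, giving *bueke*.
*jez* — final sound /z/ (a voiced consonant) → -aga → *jezaga*.

uroini, bueke, jezaga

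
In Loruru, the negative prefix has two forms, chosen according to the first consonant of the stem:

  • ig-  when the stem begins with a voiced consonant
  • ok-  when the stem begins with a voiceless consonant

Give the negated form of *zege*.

The first consonant of *zege* is /z/, which is voiced, so the prefix is ig-, giving *igzege*.

igzege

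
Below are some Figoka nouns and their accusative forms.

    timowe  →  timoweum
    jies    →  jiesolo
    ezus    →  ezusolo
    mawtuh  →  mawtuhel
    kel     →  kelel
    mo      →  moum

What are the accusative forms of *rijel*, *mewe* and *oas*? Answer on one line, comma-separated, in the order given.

The pattern is sibilance of the final sound: -olo when the stem ends in a sibilant (*jies*, *ezus*); -el when the stem ends in a non-sibilant consonant (*mawtuh*, *kel*); -um when the stem ends in a vowel (*timowe*, *mo*).
*rijel*: final sound = /l/, a non-sibilant consonant → -el → *rijelel*.
The final sound of *mewe* is /e/, which is a vowel, so the suffix is -um, giving *meweum*.
*oas* — final sound /s/ (a sibilant) → -olo → *oasolo*.

rijelel, meweum, oasolo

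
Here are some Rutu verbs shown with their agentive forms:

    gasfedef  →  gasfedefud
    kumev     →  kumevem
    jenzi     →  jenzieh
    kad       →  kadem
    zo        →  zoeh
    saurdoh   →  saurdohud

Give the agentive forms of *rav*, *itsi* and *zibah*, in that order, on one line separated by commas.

ravem, itsieh, zibahud

Looking at the final sound of each stem: -ud when the stem ends in a voiceless consonant (*gasfedef*, *saurdoh*); -em when the stem ends in a voiced consonant (*kumev*, *kad*); -eh when the stem ends in a vowel (*jenzi*, *zo*).
*rav* — final sound /v/ (a voiced consonant) → -em → *ravem*.
The final sound of *itsi* is /i/, which is a vowel, so the suffix is -eh, giving *itsieh*.
*zibah*: final sound = /h/, a voiceless consonant → -ud → *zibahud*.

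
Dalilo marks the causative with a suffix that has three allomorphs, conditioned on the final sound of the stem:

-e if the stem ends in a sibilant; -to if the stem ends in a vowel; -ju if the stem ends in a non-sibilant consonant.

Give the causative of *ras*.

rase

*ras*: final sound = /s/, a sibilant → -e → *rase*.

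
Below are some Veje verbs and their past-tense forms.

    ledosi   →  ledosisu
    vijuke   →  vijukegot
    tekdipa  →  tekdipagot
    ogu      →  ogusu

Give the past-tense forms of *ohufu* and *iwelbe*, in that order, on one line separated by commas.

ohufusu, iwelbegot

The suffix is conditioned by the last vowel: -su when the last vowel of the stem is a high vowel (*ledosi*, *ogu*); -got when the last vowel of the stem is a non-high vowel (*vijuke*, *tekdipa*).
Since the last vowel of *ohufu* is /u/ (a high vowel), it takes -su, giving *ohufusu*.
*iwelbe*: last vowel = /e/, a non-high vowel → -got → *iwelbegot*.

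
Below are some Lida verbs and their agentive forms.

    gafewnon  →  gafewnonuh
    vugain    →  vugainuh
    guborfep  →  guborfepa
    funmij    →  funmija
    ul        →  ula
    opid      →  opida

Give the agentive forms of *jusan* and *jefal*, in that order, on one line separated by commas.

jusanuh, jefala

The pattern is nasality of the final consonant: -uh when the stem ends in a nasal (*gafewnon*, *vugain*); -a when the stem ends in a non-nasal consonant (*guborfep*, *funmij*, *ul*, *opid*).
Since the final consonant of *jusan* is /n/ (a nasal), it takes -uh, giving *jusanuh*.
*jefal*: final consonant = /l/, non-nasal → -a → *jefala*.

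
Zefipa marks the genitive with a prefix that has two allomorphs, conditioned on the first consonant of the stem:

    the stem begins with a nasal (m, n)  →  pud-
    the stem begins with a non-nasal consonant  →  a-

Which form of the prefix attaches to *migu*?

Since the first consonant of *migu* is /m/ (a nasal), it takes pud-.

pud-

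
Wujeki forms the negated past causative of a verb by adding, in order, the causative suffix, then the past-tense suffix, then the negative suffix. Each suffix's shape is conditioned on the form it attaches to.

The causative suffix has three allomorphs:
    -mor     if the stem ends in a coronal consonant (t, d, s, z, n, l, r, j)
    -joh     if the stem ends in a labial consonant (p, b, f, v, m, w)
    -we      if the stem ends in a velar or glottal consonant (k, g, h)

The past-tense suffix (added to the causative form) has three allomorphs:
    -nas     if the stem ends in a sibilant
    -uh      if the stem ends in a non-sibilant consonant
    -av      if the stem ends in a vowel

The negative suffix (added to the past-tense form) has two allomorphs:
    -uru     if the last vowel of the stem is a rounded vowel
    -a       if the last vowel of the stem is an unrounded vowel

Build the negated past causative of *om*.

*om*: final consonant = /m/, labial → -joh → *omjoh*.
The causative form *omjoh*: final sound = /h/, a non-sibilant consonant → -uh → *omjohuh*.
The past-tense form *omjohuh* — last vowel /u/ (a rounded vowel) → -uru → *omjohuhuru*.

omjohuhuru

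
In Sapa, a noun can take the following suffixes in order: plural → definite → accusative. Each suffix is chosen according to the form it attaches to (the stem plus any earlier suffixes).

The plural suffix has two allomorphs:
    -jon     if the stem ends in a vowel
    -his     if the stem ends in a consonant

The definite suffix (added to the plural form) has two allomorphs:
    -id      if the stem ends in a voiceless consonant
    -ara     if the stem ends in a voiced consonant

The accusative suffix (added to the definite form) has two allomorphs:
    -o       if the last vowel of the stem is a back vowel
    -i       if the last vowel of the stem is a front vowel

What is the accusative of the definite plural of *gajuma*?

*gajuma*: final sound = /a/, a vowel → -jon → *gajumajon*.
Since the final consonant of the plural form *gajumajon* is /n/ (voiced), it takes -ara, giving *gajumajonara*.
Since the last vowel of the definite form *gajumajonara* is /a/ (a back vowel), it takes -o, giving *gajumajonarao*.

gajumajonarao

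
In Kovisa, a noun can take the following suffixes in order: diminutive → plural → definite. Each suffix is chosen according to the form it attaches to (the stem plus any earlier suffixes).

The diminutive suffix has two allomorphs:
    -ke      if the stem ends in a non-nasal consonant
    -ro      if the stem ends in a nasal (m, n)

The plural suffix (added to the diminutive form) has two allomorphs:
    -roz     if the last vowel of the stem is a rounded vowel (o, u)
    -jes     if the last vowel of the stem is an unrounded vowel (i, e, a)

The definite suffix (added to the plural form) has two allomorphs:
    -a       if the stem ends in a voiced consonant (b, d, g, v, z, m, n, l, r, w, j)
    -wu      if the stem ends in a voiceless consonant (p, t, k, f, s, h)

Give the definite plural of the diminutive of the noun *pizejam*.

Since the final consonant of *pizejam* is /m/ (a nasal), it takes -ro, giving *pizejamro*.
The diminutive form *pizejamro* — last vowel /o/ (a rounded vowel) → -roz → *pizejamroroz*.
The plural form *pizejamroroz* — final consonant /z/ (voiced) → -a → *pizejamroroza*.

pizejamroroza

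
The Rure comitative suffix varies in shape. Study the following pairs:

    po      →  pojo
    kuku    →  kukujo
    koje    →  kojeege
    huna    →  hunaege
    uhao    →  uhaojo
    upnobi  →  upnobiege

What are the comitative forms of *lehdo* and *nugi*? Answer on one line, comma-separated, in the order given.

Looking at the last vowel of each stem: -jo when the last vowel of the stem is a rounded vowel (*po*, *kuku*, *uhao*); -ege when the last vowel of the stem is an unrounded vowel (*koje*, *huna*, *upnobi*).
*lehdo* — last vowel /o/ (a rounded vowel) → -jo → *lehdojo*.
*nugi* — last vowel /i/ (an unrounded vowel) → -ege → *nugiege*.

lehdojo, nugiege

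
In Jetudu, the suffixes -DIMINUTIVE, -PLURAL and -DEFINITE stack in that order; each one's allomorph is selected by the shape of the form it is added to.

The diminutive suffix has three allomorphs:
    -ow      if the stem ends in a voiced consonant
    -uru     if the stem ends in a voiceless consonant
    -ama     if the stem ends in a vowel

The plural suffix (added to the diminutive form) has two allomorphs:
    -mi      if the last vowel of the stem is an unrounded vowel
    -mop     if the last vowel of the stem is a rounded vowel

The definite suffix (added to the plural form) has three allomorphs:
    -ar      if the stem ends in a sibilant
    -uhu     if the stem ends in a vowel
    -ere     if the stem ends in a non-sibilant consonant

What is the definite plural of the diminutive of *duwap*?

duwapurumopere

Since the final sound of *duwap* is /p/ (a voiceless consonant), it takes -uru, giving *duwapuru*.
The last vowel of the diminutive form *duwapuru* is /u/, which is a rounded vowel, so the plural suffix is -mop, giving *duwapurumop*.
The plural form *duwapurumop* — final sound /p/ (a non-sibilant consonant) → -ere → *duwapurumopere*.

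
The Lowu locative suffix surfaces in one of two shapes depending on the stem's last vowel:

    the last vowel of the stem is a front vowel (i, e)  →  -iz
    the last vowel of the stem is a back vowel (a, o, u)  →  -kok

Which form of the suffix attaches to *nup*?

Since the last vowel of *nup* is /u/ (a back vowel), it takes -kok.

-kok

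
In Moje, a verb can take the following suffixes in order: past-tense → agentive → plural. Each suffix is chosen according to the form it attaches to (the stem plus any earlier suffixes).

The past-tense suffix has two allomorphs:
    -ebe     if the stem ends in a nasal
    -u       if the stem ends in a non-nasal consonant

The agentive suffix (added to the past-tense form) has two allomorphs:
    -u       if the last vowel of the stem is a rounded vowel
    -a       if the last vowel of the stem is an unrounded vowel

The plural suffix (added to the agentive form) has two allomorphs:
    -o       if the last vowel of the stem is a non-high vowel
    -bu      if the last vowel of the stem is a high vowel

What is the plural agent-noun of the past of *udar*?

The final consonant of *udar* is /r/, which is non-nasal, so the past-tense suffix is -u, giving *udaru*.
The past-tense form *udaru*: last vowel = /u/, a rounded vowel → -u → *udaruu*.
The agentive form *udaruu* — last vowel /u/ (a high vowel) → -bu → *udaruubu*.

udaruubu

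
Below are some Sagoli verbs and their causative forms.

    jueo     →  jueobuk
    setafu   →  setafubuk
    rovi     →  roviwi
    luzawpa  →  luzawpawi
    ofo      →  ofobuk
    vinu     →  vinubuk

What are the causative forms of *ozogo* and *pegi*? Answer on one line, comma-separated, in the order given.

ozogobuk, pegiwi

The pattern is rounding harmony: -buk when the last vowel of the stem is a rounded vowel (*jueo*, *setafu*, *ofo*, *vinu*); -wi when the last vowel of the stem is an unrounded vowel (*rovi*, *luzawpa*).
The last vowel of *ozogo* is /o/, which is a rounded vowel, so the suffix is -buk, giving *ozogobuk*.
*pegi*: last vowel = /i/, an unrounded vowel → -wi → *pegiwi*.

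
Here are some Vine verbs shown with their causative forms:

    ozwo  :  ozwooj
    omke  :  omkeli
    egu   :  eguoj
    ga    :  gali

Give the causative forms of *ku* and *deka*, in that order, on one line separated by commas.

The alternation tracks the last vowel of the stem — -oj when the last vowel of the stem is a rounded vowel (*ozwo*, *egu*); -li when the last vowel of the stem is an unrounded vowel (*omke*, *ga*).
The last vowel of *ku* is /u/, which is a rounded vowel, so the suffix is -oj, giving *kuoj*.
*deka*: last vowel = /a/, an unrounded vowel → -li → *dekali*.

kuoj, dekali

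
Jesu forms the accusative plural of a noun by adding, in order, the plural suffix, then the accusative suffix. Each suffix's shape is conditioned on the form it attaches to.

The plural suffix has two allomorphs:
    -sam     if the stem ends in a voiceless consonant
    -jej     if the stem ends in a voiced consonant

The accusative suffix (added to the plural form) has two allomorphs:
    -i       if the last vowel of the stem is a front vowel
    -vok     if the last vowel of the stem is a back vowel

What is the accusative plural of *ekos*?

Since the final consonant of *ekos* is /s/ (voiceless), it takes -sam, giving *ekossam*.
The plural form *ekossam*: last vowel = /a/, a back vowel → -vok → *ekossamvok*.

ekossamvok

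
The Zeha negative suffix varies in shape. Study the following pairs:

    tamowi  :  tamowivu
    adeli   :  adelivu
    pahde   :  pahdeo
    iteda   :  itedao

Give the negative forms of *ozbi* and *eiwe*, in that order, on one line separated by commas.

The pattern is height harmony: -vu when the last vowel of the stem is a high vowel (*tamowi*, *adeli*); -o when the last vowel of the stem is a non-high vowel (*pahde*, *iteda*).
The last vowel of *ozbi* is /i/, which is a high vowel, so the suffix is -vu, giving *ozbivu*.
*eiwe*: last vowel = /e/, a non-high vowel → -o → *eiweo*.

ozbivu, eiweo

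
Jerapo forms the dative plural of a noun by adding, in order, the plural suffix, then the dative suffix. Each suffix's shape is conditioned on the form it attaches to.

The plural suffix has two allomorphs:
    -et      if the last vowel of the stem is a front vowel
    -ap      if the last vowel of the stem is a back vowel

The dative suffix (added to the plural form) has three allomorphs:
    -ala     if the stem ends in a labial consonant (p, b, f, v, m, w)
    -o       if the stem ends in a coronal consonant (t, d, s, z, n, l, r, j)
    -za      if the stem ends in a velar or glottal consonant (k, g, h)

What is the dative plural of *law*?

lawapala

Since the last vowel of *law* is /a/ (a back vowel), it takes -ap, giving *lawap*.
The plural form *lawap* — final consonant /p/ (labial) → -ala → *lawapala*.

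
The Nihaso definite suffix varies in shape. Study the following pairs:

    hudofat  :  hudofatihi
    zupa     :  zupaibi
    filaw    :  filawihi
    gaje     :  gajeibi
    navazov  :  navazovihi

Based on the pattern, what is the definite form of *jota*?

The pattern is consonant vs. vowel: -ihi when the stem ends in a consonant (*hudofat*, *filaw*, *navazov*); -ibi when the stem ends in a vowel (*zupa*, *gaje*).
*jota*: final sound = /a/, a vowel → -ibi → *jotaibi*.

jotaibi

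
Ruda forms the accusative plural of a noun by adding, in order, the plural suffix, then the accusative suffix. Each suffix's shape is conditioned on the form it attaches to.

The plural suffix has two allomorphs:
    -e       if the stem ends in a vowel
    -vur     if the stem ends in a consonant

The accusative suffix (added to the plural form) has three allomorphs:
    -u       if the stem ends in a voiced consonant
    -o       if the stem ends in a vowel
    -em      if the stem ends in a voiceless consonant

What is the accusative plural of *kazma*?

kazmaeo

*kazma*: final sound = /a/, a vowel → -e → *kazmae*.
Since the final sound of the plural form *kazmae* is /e/ (a vowel), it takes -o, giving *kazmaeo*.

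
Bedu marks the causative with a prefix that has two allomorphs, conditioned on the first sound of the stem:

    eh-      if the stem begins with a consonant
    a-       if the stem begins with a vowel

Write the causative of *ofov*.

aofov

*ofov* — first sound /o/ (a vowel) → a- → *aofov*.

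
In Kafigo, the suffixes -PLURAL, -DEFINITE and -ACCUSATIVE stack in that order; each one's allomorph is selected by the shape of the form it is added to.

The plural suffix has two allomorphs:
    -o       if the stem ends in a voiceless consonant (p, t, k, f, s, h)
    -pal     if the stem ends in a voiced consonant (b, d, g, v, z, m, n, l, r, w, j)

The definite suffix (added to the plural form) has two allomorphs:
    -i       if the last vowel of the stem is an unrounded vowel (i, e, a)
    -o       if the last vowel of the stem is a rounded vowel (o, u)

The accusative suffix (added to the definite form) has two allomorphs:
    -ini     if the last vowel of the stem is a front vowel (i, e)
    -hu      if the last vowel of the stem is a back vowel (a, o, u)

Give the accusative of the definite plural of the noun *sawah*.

Since the final consonant of *sawah* is /h/ (voiceless), it takes -o, giving *sawaho*.
Since the last vowel of the plural form *sawaho* is /o/ (a rounded vowel), it takes -o, giving *sawahoo*.
The last vowel of the definite form *sawahoo* is /o/, which is a back vowel, so the accusative suffix is -hu, giving *sawahoohu*.

sawahoohu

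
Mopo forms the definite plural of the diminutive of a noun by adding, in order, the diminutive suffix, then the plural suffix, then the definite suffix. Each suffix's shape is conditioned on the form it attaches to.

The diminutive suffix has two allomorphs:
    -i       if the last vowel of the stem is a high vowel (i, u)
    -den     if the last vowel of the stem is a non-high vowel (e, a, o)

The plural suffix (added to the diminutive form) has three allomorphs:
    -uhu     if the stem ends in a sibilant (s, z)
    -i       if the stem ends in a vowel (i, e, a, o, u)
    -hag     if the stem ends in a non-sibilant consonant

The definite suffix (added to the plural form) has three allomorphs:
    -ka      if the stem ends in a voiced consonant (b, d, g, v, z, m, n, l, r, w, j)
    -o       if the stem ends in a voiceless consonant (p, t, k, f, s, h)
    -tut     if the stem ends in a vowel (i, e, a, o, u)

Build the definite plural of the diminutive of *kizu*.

*kizu* — last vowel /u/ (a high vowel) → -i → *kizui*.
The diminutive form *kizui*: final sound = /i/, a vowel → -i → *kizuii*.
The plural form *kizuii*: final sound = /i/, a vowel → -tut → *kizuiitut*.

kizuiitut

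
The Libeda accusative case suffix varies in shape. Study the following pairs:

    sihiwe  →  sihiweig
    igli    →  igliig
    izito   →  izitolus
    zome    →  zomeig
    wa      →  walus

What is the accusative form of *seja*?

The suffix is conditioned by the last vowel: -ig when the last vowel of the stem is a front vowel (*sihiwe*, *igli*, *zome*); -lus when the last vowel of the stem is a back vowel (*izito*, *wa*).
*seja* — last vowel /a/ (a back vowel) → -lus → *sejalus*.

sejalus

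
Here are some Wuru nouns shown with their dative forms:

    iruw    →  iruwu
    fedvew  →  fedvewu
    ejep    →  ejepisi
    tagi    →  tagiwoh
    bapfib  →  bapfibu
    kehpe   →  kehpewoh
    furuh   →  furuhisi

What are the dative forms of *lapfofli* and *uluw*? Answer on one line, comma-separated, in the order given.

lapfofliwoh, uluwu

The suffix is conditioned by the final sound: -isi when the stem ends in a voiceless consonant (*ejep*, *furuh*); -u when the stem ends in a voiced consonant (*iruw*, *fedvew*, *bapfib*); -woh when the stem ends in a vowel (*tagi*, *kehpe*).
*lapfofli*: final sound = /i/, a vowel → -woh → *lapfofliwoh*.
Since the final sound of *uluw* is /w/ (a voiced consonant), it takes -u, giving *uluwu*.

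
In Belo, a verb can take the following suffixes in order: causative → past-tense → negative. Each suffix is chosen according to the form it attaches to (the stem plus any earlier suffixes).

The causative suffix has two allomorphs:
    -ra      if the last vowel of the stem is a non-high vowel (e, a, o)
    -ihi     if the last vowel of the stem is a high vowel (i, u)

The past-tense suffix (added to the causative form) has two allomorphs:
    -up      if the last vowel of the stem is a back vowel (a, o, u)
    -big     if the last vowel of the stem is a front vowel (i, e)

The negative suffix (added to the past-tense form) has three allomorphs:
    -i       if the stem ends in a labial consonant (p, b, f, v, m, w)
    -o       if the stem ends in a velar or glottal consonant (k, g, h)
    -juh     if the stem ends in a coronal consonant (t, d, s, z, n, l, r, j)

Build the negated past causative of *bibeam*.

bibeamraupi

The last vowel of *bibeam* is /a/, which is a non-high vowel, so the causative suffix is -ra, giving *bibeamra*.
The last vowel of the causative form *bibeamra* is /a/, which is a back vowel, so the past-tense suffix is -up, giving *bibeamraup*.
The past-tense form *bibeamraup*: final consonant = /p/, labial → -i → *bibeamraupi*.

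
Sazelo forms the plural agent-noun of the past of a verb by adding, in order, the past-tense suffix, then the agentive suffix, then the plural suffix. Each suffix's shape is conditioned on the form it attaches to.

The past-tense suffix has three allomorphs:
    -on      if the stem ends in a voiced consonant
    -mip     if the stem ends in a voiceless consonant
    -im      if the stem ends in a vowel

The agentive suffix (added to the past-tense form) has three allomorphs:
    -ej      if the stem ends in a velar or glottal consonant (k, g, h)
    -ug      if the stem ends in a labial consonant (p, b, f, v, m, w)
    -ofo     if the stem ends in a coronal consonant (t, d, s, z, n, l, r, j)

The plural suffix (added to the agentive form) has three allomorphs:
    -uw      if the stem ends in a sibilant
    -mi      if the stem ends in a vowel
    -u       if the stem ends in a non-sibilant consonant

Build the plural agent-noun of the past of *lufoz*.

Since the final sound of *lufoz* is /z/ (a voiced consonant), it takes -on, giving *lufozon*.
Since the final consonant of the past-tense form *lufozon* is /n/ (coronal), it takes -ofo, giving *lufozonofo*.
The final sound of the agentive form *lufozonofo* is /o/, which is a vowel, so the plural suffix is -mi, giving *lufozonofomi*.

lufozonofomi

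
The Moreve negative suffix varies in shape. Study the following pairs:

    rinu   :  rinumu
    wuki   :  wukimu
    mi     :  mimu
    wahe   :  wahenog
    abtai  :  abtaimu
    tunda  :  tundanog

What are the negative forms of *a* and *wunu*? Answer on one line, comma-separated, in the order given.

anog, wunumu

The pattern is height harmony: -mu when the last vowel of the stem is a high vowel (*rinu*, *wuki*, *mi*, *abtai*); -nog when the last vowel of the stem is a non-high vowel (*wahe*, *tunda*).
Since the last vowel of *a* is /a/ (a non-high vowel), it takes -nog, giving *anog*.
*wunu*: last vowel = /u/, a high vowel → -mu → *wunumu*.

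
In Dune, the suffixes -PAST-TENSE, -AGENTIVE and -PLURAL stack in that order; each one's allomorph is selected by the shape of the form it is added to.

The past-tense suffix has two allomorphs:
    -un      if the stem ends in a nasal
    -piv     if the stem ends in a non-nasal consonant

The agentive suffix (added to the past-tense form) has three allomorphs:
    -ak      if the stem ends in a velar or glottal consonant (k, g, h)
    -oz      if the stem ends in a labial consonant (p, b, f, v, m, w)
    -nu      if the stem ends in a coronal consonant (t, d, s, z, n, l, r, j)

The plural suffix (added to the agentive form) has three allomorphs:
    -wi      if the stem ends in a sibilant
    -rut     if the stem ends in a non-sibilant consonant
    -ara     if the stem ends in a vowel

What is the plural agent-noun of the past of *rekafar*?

rekafarpivozwi

*rekafar* — final consonant /r/ (non-nasal) → -piv → *rekafarpiv*.
The final consonant of the past-tense form *rekafarpiv* is /v/, which is labial, so the agentive suffix is -oz, giving *rekafarpivoz*.
The agentive form *rekafarpivoz* — final sound /z/ (a sibilant) → -wi → *rekafarpivozwi*.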